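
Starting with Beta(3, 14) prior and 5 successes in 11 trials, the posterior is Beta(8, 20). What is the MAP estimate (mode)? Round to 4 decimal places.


The mode of Beta(a, b) when a > 1 and b > 1 is (a-1)/(a+b-2)
= (8 - 1) / (8 + 20 - 2)
= 7 / 26
= 0.2692

0.2692


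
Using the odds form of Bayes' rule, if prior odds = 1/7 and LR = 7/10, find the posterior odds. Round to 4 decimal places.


Bayes' rule in odds form: posterior odds = prior odds * LR
= (1 * 7) / (7 * 10)
= 7/70 = 0.1

0.1


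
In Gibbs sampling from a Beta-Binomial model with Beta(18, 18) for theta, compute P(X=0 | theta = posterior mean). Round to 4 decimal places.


Posterior mean = alpha/(alpha+beta) = 18/36 = 0.5
P(X=0|theta=mean) = 1 - theta = 0.5

0.5


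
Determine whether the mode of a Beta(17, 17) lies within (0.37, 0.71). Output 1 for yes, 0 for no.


First find the mode: (a-1)/(a+b-2) = 0.5
Is 0.5 in (0.37, 0.71)? 1

1


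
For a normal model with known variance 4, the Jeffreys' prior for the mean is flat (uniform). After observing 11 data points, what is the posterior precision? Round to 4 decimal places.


Jeffreys' prior for normal mean (known variance) is flat.
Prior precision = 0.
Posterior precision = prior_prec + n/sigma^2 = 0 + 11/4
= 2.75

2.75


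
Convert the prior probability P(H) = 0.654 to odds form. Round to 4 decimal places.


P(not H) = 1 - 0.654 = 0.346
Odds = 0.654 / 0.346 = 1.8902

1.8902


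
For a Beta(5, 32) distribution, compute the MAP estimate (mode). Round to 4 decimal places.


MAP = mode = (a-1)/(a+b-2)
= (5-1)/(5+32-2)
= 4/35 = 0.1143

0.1143


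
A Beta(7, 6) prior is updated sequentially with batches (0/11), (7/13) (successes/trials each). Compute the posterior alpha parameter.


Sequential conjugate updating is equivalent to a single batch update.
Total successes across all batches = 7
alpha_posterior = alpha_prior + total_successes = 7 + 7
= 14

14


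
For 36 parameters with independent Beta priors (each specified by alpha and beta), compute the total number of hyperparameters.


A Beta prior has 2 hyperparameters per parameter.
Total = 36 * 2 = 72

72


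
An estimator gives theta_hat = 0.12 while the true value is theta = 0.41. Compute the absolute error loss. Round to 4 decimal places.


The absolute error loss is |theta_hat - theta|
= |0.12 - 0.41|
= 0.29

0.29


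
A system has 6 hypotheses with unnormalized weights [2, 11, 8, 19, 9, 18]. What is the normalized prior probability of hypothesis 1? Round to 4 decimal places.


The normalized prior is the weight divided by the total.
Total weight = 67
P(H1) = 2 / 67 = 0.0299

0.0299


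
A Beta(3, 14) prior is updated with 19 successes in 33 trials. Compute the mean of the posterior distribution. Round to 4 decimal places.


After update: Beta(22, 28)
Mean = 22 / (22 + 28) = 22 / 50
= 0.44

0.44


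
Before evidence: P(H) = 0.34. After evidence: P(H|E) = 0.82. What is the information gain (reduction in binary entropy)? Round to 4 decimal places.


Prior entropy = 0.9248
Posterior entropy = 0.6801
Information gain = 0.9248 - 0.6801 = 0.2447

0.2447


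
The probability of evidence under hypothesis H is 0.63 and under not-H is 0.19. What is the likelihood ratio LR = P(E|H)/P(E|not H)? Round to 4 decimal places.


LR = 0.63 / 0.19
= 3.3158

3.3158


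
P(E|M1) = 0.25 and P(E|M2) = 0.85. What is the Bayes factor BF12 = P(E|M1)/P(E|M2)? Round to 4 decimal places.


Bayes factor BF12 = P(E|M1) / P(E|M2)
= 0.25 / 0.85
= 0.2941

0.2941


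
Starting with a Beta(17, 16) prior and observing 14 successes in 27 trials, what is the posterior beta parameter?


Posterior beta = prior beta + failures
Failures = 27 - 14 = 13
beta_post = 16 + 13 = 29

29


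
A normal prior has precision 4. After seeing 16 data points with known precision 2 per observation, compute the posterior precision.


In the conjugate normal model, precisions add:
tau_posterior = tau_prior + n * tau_data
= 4 + 16*2 = 36

36


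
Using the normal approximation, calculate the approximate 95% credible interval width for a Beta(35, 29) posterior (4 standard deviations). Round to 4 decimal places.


Var(Beta) = 35*29/(64^2 * 65) = 0.0038
SD = 0.0617
Width ~ 4*SD = 0.247

0.247


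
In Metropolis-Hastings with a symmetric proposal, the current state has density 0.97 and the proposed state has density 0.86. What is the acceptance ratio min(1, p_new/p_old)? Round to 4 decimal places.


Ratio = p_new / p_old = 0.86 / 0.97 = 0.8866
Acceptance = min(1, 0.8866) = 0.8866

0.8866


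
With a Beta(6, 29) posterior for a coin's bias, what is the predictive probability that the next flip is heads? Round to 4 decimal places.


The predictive probability equals the posterior mean.
P(next = heads) = alpha / (alpha + beta)
= 6 / 35 = 0.1714

0.1714


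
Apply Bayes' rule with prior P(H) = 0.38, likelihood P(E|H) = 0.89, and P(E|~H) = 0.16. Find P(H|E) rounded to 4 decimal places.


Step 1: Compute marginal P(E) = P(E|H)P(H) + P(E|~H)P(~H)
= 0.89*0.38 + 0.16*0.62 = 0.4374
Step 2: P(H|E) = P(E|H)P(H)/P(E) = 0.3382/0.4374
= 0.7732

0.7732


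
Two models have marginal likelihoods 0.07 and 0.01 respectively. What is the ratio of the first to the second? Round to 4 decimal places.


Evidence ratio = 0.07 / 0.01
= 7.0

7.0


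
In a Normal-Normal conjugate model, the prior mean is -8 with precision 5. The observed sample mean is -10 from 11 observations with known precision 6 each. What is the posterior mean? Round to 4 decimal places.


Posterior precision = tau0 + n*tau = 5 + 11*6 = 71
Posterior mean = (tau0*mu0 + n*tau*xbar) / posterior_precision
= (5*-8 + 11*6*-10) / 71
= -700 / 71 = -9.8592

-9.8592


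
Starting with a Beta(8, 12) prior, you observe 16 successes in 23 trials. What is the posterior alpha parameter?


For a Beta-Binomial conjugate model:
Posterior alpha = prior alpha + number of successes
= 8 + 16 = 24

24


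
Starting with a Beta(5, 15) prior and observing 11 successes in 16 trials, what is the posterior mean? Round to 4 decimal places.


Posterior parameters: alpha = 5 + 11 = 16
beta = 15 + 5 = 20
Posterior mean = alpha / (alpha + beta) = 16 / 36
= 0.4444

0.4444


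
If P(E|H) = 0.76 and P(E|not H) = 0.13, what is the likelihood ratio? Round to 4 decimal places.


Likelihood ratio = P(E|H) / P(E|not H)
= 0.76 / 0.13
= 5.8462

5.8462


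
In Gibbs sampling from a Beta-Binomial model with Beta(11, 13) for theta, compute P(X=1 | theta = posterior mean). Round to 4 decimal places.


Posterior mean = alpha/(alpha+beta) = 11/24 = 0.4583
P(X=1|theta=mean) = theta = 0.4583

0.4583


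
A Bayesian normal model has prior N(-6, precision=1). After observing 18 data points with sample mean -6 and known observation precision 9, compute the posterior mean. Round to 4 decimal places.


Posterior mean = (prior_precision * prior_mean + n * data_precision * data_mean) / (prior_precision + n * data_precision)
Numerator = 1*-6 + 18*9*-6 = -978
Denominator = 1 + 18*9 = 163
Posterior mean = -6.0

-6.0


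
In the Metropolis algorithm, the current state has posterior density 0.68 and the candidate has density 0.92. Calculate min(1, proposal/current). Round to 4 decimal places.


Ratio = 0.92/0.68 = 1.3529
Acceptance probability = min(1, 1.3529)
= 1.0

1.0


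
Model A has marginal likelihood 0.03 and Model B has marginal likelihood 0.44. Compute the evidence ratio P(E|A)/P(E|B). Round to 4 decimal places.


Evidence ratio = P(E|A) / P(E|B)
= 0.03 / 0.44
= 0.0682

0.0682


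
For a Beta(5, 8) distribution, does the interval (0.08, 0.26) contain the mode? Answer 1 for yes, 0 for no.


Mode of Beta(a,b) = (a-1)/(a+b-2)
= (5-1)/(5+8-2) = 0.3636
Check: 0.08 <= 0.3636 <= 0.26?
Result: 0

0


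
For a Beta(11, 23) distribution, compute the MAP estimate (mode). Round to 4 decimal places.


MAP = mode = (a-1)/(a+b-2)
= (11-1)/(11+23-2)
= 10/32 = 0.3125

0.3125


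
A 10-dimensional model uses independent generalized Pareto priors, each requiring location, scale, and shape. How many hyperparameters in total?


Per parameter: 3 (location, scale, and shape).
Total = 10 * 3 = 30

30


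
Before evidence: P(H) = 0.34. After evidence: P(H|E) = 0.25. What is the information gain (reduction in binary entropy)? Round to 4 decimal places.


Prior entropy = 0.9248
Posterior entropy = 0.8113
Information gain = 0.9248 - 0.8113 = 0.1135

0.1135


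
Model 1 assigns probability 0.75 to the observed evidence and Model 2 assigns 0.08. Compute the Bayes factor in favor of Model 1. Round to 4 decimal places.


BF = P(data|M1) / P(data|M2)
= 0.75 / 0.08 = 9.375

9.375


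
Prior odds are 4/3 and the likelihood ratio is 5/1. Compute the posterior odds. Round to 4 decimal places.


Posterior odds = prior odds * likelihood ratio
= (4/3) * (5/1)
= 20 / 3
= 6.6667

6.6667


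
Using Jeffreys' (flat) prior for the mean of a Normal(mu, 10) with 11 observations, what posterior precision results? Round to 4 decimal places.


Flat prior means prior precision is 0.
Posterior precision = n / sigma^2 = 11/10 = 1.1

1.1


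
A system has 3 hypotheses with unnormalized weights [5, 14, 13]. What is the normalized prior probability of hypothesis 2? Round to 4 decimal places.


The normalized prior is the weight divided by the total.
Total weight = 32
P(H2) = 14 / 32 = 0.4375

0.4375


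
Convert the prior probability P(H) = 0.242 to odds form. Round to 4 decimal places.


P(not H) = 1 - 0.242 = 0.758
Odds = 0.242 / 0.758 = 0.3193

0.3193


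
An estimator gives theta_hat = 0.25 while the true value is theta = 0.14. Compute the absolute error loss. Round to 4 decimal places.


The absolute error loss is |theta_hat - theta|
= |0.25 - 0.14|
= 0.11

0.11


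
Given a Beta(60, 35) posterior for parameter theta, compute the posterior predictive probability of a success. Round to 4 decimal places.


For a Beta-Bernoulli model, the predictive probability is the mean:
P(success) = 60/(60+35) = 60/95 = 0.6316

0.6316


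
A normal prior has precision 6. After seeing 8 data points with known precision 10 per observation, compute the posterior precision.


In the conjugate normal model, precisions add:
tau_posterior = tau_prior + n * tau_data
= 6 + 8*10 = 86

86


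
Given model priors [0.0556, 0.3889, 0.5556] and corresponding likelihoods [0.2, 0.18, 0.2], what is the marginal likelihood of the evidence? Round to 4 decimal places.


P(E) = sum_i P(M_i) P(E|M_i)
= 0.0111 + 0.07 + 0.1111
= 0.1922

0.1922


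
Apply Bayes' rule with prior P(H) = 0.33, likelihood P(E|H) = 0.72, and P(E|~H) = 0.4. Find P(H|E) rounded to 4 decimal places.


Step 1: Compute marginal P(E) = P(E|H)P(H) + P(E|~H)P(~H)
= 0.72*0.33 + 0.4*0.67 = 0.5056
Step 2: P(H|E) = P(E|H)P(H)/P(E) = 0.2376/0.5056
= 0.4699

0.4699


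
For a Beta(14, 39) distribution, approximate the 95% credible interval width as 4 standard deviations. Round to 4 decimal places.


Variance of Beta(a,b) = ab / ((a+b)^2 * (a+b+1))
= 14*39 / ((53)^2 * 54)
= 0.0036
SD = sqrt(0.0036) = 0.06
Width = 4 * SD = 0.24

0.24


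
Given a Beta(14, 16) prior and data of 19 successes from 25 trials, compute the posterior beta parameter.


Number of failures = 25 - 19 = 6
Posterior beta = 16 + 6 = 22

22


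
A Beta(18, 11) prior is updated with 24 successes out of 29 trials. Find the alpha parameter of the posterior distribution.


In the Beta-Binomial conjugate update:
alpha_post = alpha_prior + successes
= 18 + 24
= 42

42


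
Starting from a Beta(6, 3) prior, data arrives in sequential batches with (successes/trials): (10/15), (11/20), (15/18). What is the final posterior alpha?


In sequential Bayesian updating, we sum all successes.
Total successes = 36
Final alpha = 6 + 36 = 42

42


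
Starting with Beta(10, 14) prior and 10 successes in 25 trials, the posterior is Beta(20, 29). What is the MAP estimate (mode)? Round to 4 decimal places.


The mode of Beta(a, b) when a > 1 and b > 1 is (a-1)/(a+b-2)
= (20 - 1) / (20 + 29 - 2)
= 19 / 47
= 0.4043

0.4043


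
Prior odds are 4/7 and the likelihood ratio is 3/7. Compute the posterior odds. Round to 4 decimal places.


Posterior odds = prior odds * likelihood ratio
= (4/7) * (3/7)
= 12 / 49
= 0.2449

0.2449


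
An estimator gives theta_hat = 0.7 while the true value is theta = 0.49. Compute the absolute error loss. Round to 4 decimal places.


The absolute error loss is |theta_hat - theta|
= |0.7 - 0.49|
= 0.21

0.21


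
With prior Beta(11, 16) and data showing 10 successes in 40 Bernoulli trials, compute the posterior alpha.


Conjugate update: alpha_posterior = alpha_prior + k
= 11 + 10 = 21

21


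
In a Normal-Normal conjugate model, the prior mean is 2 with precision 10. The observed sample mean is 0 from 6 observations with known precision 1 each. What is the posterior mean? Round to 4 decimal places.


Posterior precision = tau0 + n*tau = 10 + 6*1 = 16
Posterior mean = (tau0*mu0 + n*tau*xbar) / posterior_precision
= (10*2 + 6*1*0) / 16
= 20 / 16 = 1.25

1.25


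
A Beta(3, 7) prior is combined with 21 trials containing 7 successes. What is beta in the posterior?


In conjugate updating:
beta_posterior = beta_prior + (n - k)
= 7 + (21 - 7)
= 7 + 14 = 21

21


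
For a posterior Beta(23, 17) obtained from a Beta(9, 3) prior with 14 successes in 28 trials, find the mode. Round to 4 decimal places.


Mode = (alpha - 1) / (alpha + beta - 2)
= 22 / 38
= 0.5789

0.5789


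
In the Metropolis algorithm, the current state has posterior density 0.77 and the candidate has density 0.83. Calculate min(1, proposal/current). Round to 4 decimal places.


Ratio = 0.83/0.77 = 1.0779
Acceptance probability = min(1, 1.0779)
= 1.0

1.0


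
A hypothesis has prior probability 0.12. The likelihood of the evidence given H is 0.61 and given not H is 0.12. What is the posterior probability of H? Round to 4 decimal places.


Using Bayes' theorem:
P(E) = 0.12 * 0.61 + 0.88 * 0.12
P(E) = 0.1788
P(H|E) = (0.12 * 0.61) / 0.1788 = 0.4094

0.4094


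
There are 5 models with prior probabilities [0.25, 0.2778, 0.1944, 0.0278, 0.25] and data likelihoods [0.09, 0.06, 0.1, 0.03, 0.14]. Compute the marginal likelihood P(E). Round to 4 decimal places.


P(E) = sum over models of P(M_i) * P(E|M_i)
= 0.25*0.09 + 0.2778*0.06 + 0.1944*0.1 + 0.0278*0.03 + 0.25*0.14
= 0.0944

0.0944


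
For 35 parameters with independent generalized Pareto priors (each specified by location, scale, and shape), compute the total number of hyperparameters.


A generalized Pareto prior has 3 hyperparameters per parameter.
Total = 35 * 3 = 105

105


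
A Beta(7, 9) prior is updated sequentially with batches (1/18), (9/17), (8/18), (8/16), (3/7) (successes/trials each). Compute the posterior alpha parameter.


Sequential conjugate updating is equivalent to a single batch update.
Total successes across all batches = 29
alpha_posterior = alpha_prior + total_successes = 7 + 29
= 36

36


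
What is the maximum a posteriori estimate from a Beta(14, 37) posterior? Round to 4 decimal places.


The MAP estimate equals the mode of the distribution.
Mode of Beta(a,b) = (a-1)/(a+b-2)
= 13/49
= 0.2653

0.2653


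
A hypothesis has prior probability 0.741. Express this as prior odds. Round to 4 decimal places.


Odds = P(H) / P(not H) = 0.741 / 0.259
= 2.861

2.861


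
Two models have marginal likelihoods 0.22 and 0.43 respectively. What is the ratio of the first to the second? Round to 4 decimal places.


Evidence ratio = 0.22 / 0.43
= 0.5116

0.5116


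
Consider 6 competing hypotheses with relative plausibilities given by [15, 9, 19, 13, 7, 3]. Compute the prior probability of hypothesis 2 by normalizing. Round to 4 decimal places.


Sum of weights = 15 + 9 + 19 + 13 + 7 + 3 = 66
Normalized prior for H2 = 9 / 66
= 0.1364

0.1364


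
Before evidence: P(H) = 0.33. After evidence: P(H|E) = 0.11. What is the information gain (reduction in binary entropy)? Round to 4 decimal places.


Prior entropy = 0.9149
Posterior entropy = 0.4999
Information gain = 0.9149 - 0.4999 = 0.415

0.415


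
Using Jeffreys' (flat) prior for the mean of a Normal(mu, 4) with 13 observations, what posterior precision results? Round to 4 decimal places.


Flat prior means prior precision is 0.
Posterior precision = n / sigma^2 = 13/4 = 3.25

3.25


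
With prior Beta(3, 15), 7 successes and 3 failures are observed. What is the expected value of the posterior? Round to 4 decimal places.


Posterior = Beta(10, 18)
E[theta] = alpha/(alpha+beta)
= 10/28 = 0.3571

0.3571


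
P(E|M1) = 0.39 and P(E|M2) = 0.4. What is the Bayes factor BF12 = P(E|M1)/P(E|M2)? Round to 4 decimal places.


Bayes factor BF12 = P(E|M1) / P(E|M2)
= 0.39 / 0.4
= 0.975

0.975


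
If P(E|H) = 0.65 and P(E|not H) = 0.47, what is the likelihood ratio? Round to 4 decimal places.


Likelihood ratio = P(E|H) / P(E|not H)
= 0.65 / 0.47
= 1.383

1.383


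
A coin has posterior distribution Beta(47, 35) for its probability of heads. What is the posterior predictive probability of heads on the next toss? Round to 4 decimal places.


Posterior predictive = E[theta] = alpha/(alpha+beta)
= 47/82
= 0.5732

0.5732


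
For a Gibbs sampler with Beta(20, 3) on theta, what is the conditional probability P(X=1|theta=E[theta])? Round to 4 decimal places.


E[theta] = 20/(20+3) = 0.8696
P(X=1|theta) = theta = 0.8696

0.8696


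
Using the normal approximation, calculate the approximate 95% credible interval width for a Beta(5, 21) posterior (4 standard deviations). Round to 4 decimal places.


Var(Beta) = 5*21/(26^2 * 27) = 0.0058
SD = 0.0758
Width ~ 4*SD = 0.3034

0.3034


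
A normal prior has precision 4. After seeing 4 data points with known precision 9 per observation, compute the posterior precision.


In the conjugate normal model, precisions add:
tau_posterior = tau_prior + n * tau_data
= 4 + 4*9 = 40

40


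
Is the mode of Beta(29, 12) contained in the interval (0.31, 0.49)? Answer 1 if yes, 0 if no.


Mode = (a-1)/(a+b-2) = 28/39 = 0.7179
Interval: (0.31, 0.49)
Contains mode? 0

0


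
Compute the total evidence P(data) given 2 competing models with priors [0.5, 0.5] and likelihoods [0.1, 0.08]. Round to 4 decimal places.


Marginal likelihood = sum P(model_i) * P(data|model_i)
Model 1: 0.5 * 0.1 = 0.05
Model 2: 0.5 * 0.08 = 0.04
Total = 0.09

0.09


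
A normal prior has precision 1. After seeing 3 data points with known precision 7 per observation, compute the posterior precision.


In the conjugate normal model, precisions add:
tau_posterior = tau_prior + n * tau_data
= 1 + 3*7 = 22

22


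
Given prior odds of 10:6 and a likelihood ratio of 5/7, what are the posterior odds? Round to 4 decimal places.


Posterior odds = prior odds * LR
Prior odds = 10/6 = 1.6667
LR = 5/7 = 0.7143
Posterior odds = 1.6667 * 0.7143 = 1.1905

1.1905


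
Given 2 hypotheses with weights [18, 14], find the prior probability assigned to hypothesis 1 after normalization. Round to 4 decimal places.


To normalize, divide each weight by the sum of all weights.
Sum = 32
Prior(H1) = 18/32 = 0.5625

0.5625


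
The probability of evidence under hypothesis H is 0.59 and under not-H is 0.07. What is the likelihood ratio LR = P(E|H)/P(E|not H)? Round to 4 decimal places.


LR = 0.59 / 0.07
= 8.4286

8.4286


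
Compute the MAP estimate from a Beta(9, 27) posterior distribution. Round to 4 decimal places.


MAP = mode of Beta distribution
= (alpha - 1)/(alpha + beta - 2)
= (9-1)/(9+27-2)
= 8/34 = 0.2353

0.2353


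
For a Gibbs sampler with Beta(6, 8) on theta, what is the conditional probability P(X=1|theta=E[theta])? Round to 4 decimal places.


E[theta] = 6/(6+8) = 0.4286
P(X=1|theta) = theta = 0.4286

0.4286


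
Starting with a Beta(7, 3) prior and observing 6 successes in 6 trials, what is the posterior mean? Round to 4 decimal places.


Posterior parameters: alpha = 7 + 6 = 13
beta = 3 + 0 = 3
Posterior mean = alpha / (alpha + beta) = 13 / 16
= 0.8125

0.8125


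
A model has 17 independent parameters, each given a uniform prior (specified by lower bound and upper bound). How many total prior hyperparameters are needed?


Each uniform prior needs 2 hyperparameters (lower bound and upper bound).
Total = 2 * 17 = 34

34


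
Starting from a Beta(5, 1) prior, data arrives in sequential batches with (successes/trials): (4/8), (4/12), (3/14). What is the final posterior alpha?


In sequential Bayesian updating, we sum all successes.
Total successes = 11
Final alpha = 5 + 11 = 16

16


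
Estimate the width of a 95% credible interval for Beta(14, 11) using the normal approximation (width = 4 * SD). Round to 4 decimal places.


For Beta(a,b): Var = ab/((a+b)^2(a+b+1))
Var = 0.0095, SD = 0.0973
Approximate 95% CI width = 4 * 0.0973 = 0.3894

0.3894


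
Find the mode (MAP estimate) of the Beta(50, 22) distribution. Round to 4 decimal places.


For Beta(a,b) with a,b > 1:
Mode = (a-1)/(a+b-2) = (50-1)/(72-2)
= 49/70 = 0.7

0.7


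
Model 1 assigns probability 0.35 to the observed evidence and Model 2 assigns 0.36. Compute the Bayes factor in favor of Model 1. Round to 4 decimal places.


BF = P(data|M1) / P(data|M2)
= 0.35 / 0.36 = 0.9722

0.9722


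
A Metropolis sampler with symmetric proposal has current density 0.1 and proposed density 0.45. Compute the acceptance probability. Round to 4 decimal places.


For symmetric proposals, acceptance = min(1, pi(x*)/pi(x))
= min(1, 0.45/0.1)
= min(1, 4.5) = 1.0

1.0


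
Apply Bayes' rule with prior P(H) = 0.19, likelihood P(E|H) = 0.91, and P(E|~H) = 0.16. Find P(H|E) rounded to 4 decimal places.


Step 1: Compute marginal P(E) = P(E|H)P(H) + P(E|~H)P(~H)
= 0.91*0.19 + 0.16*0.81 = 0.3025
Step 2: P(H|E) = P(E|H)P(H)/P(E) = 0.1729/0.3025
= 0.5716

0.5716


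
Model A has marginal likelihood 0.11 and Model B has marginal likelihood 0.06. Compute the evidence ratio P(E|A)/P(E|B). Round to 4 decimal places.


Evidence ratio = P(E|A) / P(E|B)
= 0.11 / 0.06
= 1.8333

1.8333


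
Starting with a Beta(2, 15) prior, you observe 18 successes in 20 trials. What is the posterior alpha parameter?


For a Beta-Binomial conjugate model:
Posterior alpha = prior alpha + number of successes
= 2 + 18 = 20

20


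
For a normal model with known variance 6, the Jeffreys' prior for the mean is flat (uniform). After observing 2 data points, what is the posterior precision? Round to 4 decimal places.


Jeffreys' prior for normal mean (known variance) is flat.
Prior precision = 0.
Posterior precision = prior_prec + n/sigma^2 = 0 + 2/6
= 0.3333

0.3333


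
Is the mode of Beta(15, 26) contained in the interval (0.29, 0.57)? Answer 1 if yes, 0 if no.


Mode = (a-1)/(a+b-2) = 14/39 = 0.359
Interval: (0.29, 0.57)
Contains mode? 1

1


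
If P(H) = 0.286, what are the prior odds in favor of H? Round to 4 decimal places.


Prior odds = P(H) / (1 - P(H))
= 0.286 / 0.714
= 0.4006

0.4006


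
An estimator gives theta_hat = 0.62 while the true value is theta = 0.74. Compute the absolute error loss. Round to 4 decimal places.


The absolute error loss is |theta_hat - theta|
= |0.62 - 0.74|
= 0.12

0.12


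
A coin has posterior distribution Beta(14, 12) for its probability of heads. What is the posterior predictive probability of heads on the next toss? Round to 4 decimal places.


Posterior predictive = E[theta] = alpha/(alpha+beta)
= 14/26
= 0.5385

0.5385


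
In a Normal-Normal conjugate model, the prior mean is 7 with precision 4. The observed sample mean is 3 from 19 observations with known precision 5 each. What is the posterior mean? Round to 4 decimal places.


Posterior precision = tau0 + n*tau = 4 + 19*5 = 99
Posterior mean = (tau0*mu0 + n*tau*xbar) / posterior_precision
= (4*7 + 19*5*3) / 99
= 313 / 99 = 3.1616

3.1616


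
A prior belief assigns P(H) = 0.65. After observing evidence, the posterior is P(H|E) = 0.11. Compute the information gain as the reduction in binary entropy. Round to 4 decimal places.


H(prior) = -0.65*log2(0.65) - 0.35*log2(0.35)
= 0.9341
H(post) = -0.11*log2(0.11) - 0.89*log2(0.89)
= 0.4999
IG = 0.9341 - 0.4999 = 0.4342

0.4342


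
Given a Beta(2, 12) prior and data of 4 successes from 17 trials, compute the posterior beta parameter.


Number of failures = 17 - 4 = 13
Posterior beta = 12 + 13 = 25

25


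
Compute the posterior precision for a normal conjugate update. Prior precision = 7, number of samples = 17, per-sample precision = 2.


tau_post = tau_0 + n * tau
= 7 + 17 * 2 = 41

41


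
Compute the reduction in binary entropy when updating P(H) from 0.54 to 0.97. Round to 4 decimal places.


H_before = -p*log2(p) - (1-p)*log2(1-p) for p=0.54: 0.9954
H_after for p=0.97: 0.1944
Reduction = 0.9954 - 0.1944 = 0.801

0.801


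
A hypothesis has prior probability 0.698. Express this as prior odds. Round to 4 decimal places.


Odds = P(H) / P(not H) = 0.698 / 0.302
= 2.3113

2.3113


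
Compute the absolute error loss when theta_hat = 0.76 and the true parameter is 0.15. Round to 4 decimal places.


L = |theta_hat - theta_true|
= |0.76 - 0.15| = 0.61

0.61


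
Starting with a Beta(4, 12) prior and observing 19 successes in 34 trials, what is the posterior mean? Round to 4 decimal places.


Posterior parameters: alpha = 4 + 19 = 23
beta = 12 + 15 = 27
Posterior mean = alpha / (alpha + beta) = 23 / 50
= 0.46

0.46


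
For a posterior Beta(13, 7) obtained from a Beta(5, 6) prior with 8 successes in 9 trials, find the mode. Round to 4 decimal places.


Mode = (alpha - 1) / (alpha + beta - 2)
= 12 / 18
= 0.6667

0.6667


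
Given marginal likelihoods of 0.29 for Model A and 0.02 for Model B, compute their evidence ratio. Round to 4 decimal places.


Ratio = ML(A) / ML(B) = 0.29/0.02
= 14.5

14.5


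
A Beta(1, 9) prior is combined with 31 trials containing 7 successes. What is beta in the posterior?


In conjugate updating:
beta_posterior = beta_prior + (n - k)
= 9 + (31 - 7)
= 9 + 24 = 33

33


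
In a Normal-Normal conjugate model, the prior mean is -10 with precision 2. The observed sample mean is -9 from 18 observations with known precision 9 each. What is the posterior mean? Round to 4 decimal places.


Posterior precision = tau0 + n*tau = 2 + 18*9 = 164
Posterior mean = (tau0*mu0 + n*tau*xbar) / posterior_precision
= (2*-10 + 18*9*-9) / 164
= -1478 / 164 = -9.0122

-9.0122


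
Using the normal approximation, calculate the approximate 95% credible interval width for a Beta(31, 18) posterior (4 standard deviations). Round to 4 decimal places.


Var(Beta) = 31*18/(49^2 * 50) = 0.0046
SD = 0.0682
Width ~ 4*SD = 0.2727

0.2727


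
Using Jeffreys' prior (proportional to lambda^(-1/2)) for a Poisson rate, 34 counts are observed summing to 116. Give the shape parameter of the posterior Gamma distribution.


Conjugate update: Gamma(prior_shape + S, prior_rate + n).
Prior shape = 0.5, prior rate = 0.
Posterior shape = 0.5 + S = 0.5 + 116 = 116.5

116.5


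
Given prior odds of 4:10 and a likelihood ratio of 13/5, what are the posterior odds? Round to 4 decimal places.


Posterior odds = prior odds * LR
Prior odds = 4/10 = 0.4
LR = 13/5 = 2.6
Posterior odds = 0.4 * 2.6 = 1.04

1.04


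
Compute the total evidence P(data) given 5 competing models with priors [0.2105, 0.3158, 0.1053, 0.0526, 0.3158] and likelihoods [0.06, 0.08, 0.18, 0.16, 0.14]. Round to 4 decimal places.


Marginal likelihood = sum P(model_i) * P(data|model_i)
Model 1: 0.2105 * 0.06 = 0.0126
Model 2: 0.3158 * 0.08 = 0.0253
Model 3: 0.1053 * 0.18 = 0.019
Model 4: 0.0526 * 0.16 = 0.0084
Model 5: 0.3158 * 0.14 = 0.0442
Total = 0.1095

0.1095


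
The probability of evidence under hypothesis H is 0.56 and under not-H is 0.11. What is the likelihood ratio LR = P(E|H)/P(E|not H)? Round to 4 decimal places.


LR = 0.56 / 0.11
= 5.0909

5.0909


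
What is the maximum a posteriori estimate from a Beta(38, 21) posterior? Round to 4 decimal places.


The MAP estimate equals the mode of the distribution.
Mode of Beta(a,b) = (a-1)/(a+b-2)
= 37/57
= 0.6491

0.6491


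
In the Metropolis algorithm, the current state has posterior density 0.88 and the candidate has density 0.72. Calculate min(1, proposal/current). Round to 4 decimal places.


Ratio = 0.72/0.88 = 0.8182
Acceptance probability = min(1, 0.8182)
= 0.8182

0.8182


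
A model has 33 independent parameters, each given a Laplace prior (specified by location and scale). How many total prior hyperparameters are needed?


Each Laplace prior needs 2 hyperparameters (location and scale).
Total = 2 * 33 = 66

66


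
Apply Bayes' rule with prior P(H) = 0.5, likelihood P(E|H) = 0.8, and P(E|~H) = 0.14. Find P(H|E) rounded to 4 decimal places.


Step 1: Compute marginal P(E) = P(E|H)P(H) + P(E|~H)P(~H)
= 0.8*0.5 + 0.14*0.5 = 0.47
Step 2: P(H|E) = P(E|H)P(H)/P(E) = 0.4/0.47
= 0.8511

0.8511


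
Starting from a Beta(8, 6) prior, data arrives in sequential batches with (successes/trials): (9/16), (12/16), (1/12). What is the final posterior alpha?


In sequential Bayesian updating, we sum all successes.
Total successes = 22
Final alpha = 8 + 22 = 30

30


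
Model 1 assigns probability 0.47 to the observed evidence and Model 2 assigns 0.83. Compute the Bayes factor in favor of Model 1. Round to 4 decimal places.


BF = P(data|M1) / P(data|M2)
= 0.47 / 0.83 = 0.5663

0.5663


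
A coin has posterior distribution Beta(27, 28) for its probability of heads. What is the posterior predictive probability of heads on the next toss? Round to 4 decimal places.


Posterior predictive = E[theta] = alpha/(alpha+beta)
= 27/55
= 0.4909

0.4909


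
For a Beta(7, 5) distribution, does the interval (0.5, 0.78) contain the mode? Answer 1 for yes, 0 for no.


Mode of Beta(a,b) = (a-1)/(a+b-2)
= (7-1)/(7+5-2) = 0.6
Check: 0.5 <= 0.6 <= 0.78?
Result: 1

1


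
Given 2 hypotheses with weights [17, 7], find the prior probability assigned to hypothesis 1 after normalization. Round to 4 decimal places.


To normalize, divide each weight by the sum of all weights.
Sum = 24
Prior(H1) = 17/24 = 0.7083

0.7083


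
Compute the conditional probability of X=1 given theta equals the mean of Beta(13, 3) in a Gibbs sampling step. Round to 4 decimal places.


Mean of Beta(13, 3) = 0.8125
P(X=1 | theta=0.8125) = 0.8125

0.8125


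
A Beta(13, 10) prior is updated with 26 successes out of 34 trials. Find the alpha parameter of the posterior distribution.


In the Beta-Binomial conjugate update:
alpha_post = alpha_prior + successes
= 13 + 26
= 39

39


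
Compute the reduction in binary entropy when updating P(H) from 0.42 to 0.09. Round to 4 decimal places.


H_before = -p*log2(p) - (1-p)*log2(1-p) for p=0.42: 0.9815
H_after for p=0.09: 0.4365
Reduction = 0.9815 - 0.4365 = 0.545

0.545


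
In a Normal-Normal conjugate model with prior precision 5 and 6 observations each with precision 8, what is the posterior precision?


Posterior precision = prior precision + n * observation precision
= 5 + 6 * 8
= 5 + 48 = 53

53


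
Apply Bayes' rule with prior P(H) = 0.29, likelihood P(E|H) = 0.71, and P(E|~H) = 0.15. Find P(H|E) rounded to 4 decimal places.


Step 1: Compute marginal P(E) = P(E|H)P(H) + P(E|~H)P(~H)
= 0.71*0.29 + 0.15*0.71 = 0.3124
Step 2: P(H|E) = P(E|H)P(H)/P(E) = 0.2059/0.3124
= 0.6591

0.6591


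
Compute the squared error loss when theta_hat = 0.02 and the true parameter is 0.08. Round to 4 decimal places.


L = (theta_hat - theta_true)^2
= (0.02 - 0.08)^2
= -0.06^2 = 0.0036

0.0036


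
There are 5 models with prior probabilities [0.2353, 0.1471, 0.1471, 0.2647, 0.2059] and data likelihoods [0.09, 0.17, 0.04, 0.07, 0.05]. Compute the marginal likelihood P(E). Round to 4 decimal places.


P(E) = sum over models of P(M_i) * P(E|M_i)
= 0.2353*0.09 + 0.1471*0.17 + 0.1471*0.04 + 0.2647*0.07 + 0.2059*0.05
= 0.0809

0.0809


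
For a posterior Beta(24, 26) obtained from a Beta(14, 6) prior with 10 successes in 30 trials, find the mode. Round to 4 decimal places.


Mode = (alpha - 1) / (alpha + beta - 2)
= 23 / 48
= 0.4792

0.4792


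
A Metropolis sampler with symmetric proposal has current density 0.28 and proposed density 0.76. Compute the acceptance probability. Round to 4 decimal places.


For symmetric proposals, acceptance = min(1, pi(x*)/pi(x))
= min(1, 0.76/0.28)
= min(1, 2.7143) = 1.0

1.0


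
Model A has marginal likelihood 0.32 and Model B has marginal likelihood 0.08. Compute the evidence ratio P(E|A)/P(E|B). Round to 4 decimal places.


Evidence ratio = P(E|A) / P(E|B)
= 0.32 / 0.08
= 4.0

4.0


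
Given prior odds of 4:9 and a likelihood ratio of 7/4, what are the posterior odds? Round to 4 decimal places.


Posterior odds = prior odds * LR
Prior odds = 4/9 = 0.4444
LR = 7/4 = 1.75
Posterior odds = 0.4444 * 1.75 = 0.7778

0.7778


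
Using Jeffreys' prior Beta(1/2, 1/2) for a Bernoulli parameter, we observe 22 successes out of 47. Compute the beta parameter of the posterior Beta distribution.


Conjugate update: Beta(0.5 + k, 0.5 + n - k).
k = 22, n - k = 25
Posterior beta = 0.5 + (n - k) = 0.5 + 25 = 25.5

25.5


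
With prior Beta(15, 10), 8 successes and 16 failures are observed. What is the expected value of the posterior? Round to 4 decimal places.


Posterior = Beta(23, 26)
E[theta] = alpha/(alpha+beta)
= 23/49 = 0.4694

0.4694


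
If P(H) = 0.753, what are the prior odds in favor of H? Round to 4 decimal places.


Prior odds = P(H) / (1 - P(H))
= 0.753 / 0.247
= 3.0486

3.0486


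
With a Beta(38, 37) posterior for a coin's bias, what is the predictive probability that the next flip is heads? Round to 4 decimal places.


The predictive probability equals the posterior mean.
P(next = heads) = alpha / (alpha + beta)
= 38 / 75 = 0.5067

0.5067


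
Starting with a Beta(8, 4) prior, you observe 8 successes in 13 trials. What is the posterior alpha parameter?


For a Beta-Binomial conjugate model:
Posterior alpha = prior alpha + number of successes
= 8 + 8 = 16

16


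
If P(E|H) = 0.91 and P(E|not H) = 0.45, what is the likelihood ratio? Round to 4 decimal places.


Likelihood ratio = P(E|H) / P(E|not H)
= 0.91 / 0.45
= 2.0222

2.0222


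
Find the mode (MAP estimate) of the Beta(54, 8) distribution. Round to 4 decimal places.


For Beta(a,b) with a,b > 1:
Mode = (a-1)/(a+b-2) = (54-1)/(62-2)
= 53/60 = 0.8833

0.8833


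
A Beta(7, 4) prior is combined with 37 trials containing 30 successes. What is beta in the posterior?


In conjugate updating:
beta_posterior = beta_prior + (n - k)
= 4 + (37 - 30)
= 4 + 7 = 11

11


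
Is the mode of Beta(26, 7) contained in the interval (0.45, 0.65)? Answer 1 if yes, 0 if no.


Mode = (a-1)/(a+b-2) = 25/31 = 0.8065
Interval: (0.45, 0.65)
Contains mode? 0

0


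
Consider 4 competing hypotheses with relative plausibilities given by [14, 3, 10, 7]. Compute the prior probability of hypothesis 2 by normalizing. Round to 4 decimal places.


Sum of weights = 14 + 3 + 10 + 7 = 34
Normalized prior for H2 = 3 / 34
= 0.0882

0.0882


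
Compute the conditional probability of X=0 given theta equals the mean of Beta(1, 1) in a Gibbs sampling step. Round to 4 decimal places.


Mean of Beta(1, 1) = 0.5
P(X=0 | theta=0.5) = 0.5

0.5


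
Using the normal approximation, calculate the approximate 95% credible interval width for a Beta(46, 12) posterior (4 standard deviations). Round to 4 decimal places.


Var(Beta) = 46*12/(58^2 * 59) = 0.0028
SD = 0.0527
Width ~ 4*SD = 0.2109

0.2109


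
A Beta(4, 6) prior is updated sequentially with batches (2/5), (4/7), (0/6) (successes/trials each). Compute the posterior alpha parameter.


Sequential conjugate updating is equivalent to a single batch update.
Total successes across all batches = 6
alpha_posterior = alpha_prior + total_successes = 4 + 6
= 10

10


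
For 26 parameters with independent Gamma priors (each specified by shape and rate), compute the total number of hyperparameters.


A Gamma prior has 2 hyperparameters per parameter.
Total = 26 * 2 = 52

52


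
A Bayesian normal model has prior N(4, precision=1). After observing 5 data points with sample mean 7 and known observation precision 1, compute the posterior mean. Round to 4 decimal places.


Posterior mean = (prior_precision * prior_mean + n * data_precision * data_mean) / (prior_precision + n * data_precision)
Numerator = 1*4 + 5*1*7 = 39
Denominator = 1 + 5*1 = 6
Posterior mean = 6.5

6.5


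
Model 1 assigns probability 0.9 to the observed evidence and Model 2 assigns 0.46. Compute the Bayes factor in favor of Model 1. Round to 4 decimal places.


BF = P(data|M1) / P(data|M2)
= 0.9 / 0.46 = 1.9565

1.9565


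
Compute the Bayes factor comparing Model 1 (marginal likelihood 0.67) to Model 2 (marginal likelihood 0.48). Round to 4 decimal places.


BF12 = marginal likelihood of M1 / marginal likelihood of M2
= 0.67/0.48
= 1.3958

1.3958


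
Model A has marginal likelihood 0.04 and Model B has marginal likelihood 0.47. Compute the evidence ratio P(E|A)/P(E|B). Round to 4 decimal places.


Evidence ratio = P(E|A) / P(E|B)
= 0.04 / 0.47
= 0.0851

0.0851


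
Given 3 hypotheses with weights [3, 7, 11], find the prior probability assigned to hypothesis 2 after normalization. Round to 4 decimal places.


To normalize, divide each weight by the sum of all weights.
Sum = 21
Prior(H2) = 7/21 = 0.3333

0.3333


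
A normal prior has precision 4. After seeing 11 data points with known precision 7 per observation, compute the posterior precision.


In the conjugate normal model, precisions add:
tau_posterior = tau_prior + n * tau_data
= 4 + 11*7 = 81

81


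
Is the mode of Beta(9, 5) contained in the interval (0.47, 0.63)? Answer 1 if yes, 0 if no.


Mode = (a-1)/(a+b-2) = 8/12 = 0.6667
Interval: (0.47, 0.63)
Contains mode? 0

0


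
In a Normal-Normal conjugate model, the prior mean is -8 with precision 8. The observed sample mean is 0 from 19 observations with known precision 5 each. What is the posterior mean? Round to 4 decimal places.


Posterior precision = tau0 + n*tau = 8 + 19*5 = 103
Posterior mean = (tau0*mu0 + n*tau*xbar) / posterior_precision
= (8*-8 + 19*5*0) / 103
= -64 / 103 = -0.6214

-0.6214


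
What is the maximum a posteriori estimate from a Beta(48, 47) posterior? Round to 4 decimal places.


The MAP estimate equals the mode of the distribution.
Mode of Beta(a,b) = (a-1)/(a+b-2)
= 47/93
= 0.5054

0.5054


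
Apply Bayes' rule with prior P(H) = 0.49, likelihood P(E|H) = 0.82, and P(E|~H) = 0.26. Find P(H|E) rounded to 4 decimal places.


Step 1: Compute marginal P(E) = P(E|H)P(H) + P(E|~H)P(~H)
= 0.82*0.49 + 0.26*0.51 = 0.5344
Step 2: P(H|E) = P(E|H)P(H)/P(E) = 0.4018/0.5344
= 0.7519

0.7519


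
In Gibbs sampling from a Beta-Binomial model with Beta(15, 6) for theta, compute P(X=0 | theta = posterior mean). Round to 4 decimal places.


Posterior mean = alpha/(alpha+beta) = 15/21 = 0.7143
P(X=0|theta=mean) = 1 - theta = 0.2857

0.2857


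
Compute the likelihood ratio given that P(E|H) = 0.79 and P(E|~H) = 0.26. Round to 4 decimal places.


LR = P(E|H) / P(E|~H)
= 0.79 / 0.26 = 3.0385

3.0385


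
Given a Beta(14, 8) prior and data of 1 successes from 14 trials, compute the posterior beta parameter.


Number of failures = 14 - 1 = 13
Posterior beta = 8 + 13 = 21

21


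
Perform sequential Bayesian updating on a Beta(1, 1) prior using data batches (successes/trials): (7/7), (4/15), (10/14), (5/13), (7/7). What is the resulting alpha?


Accumulate successes: 33
Posterior alpha = prior alpha + sum of successes
= 1 + 33 = 34

34
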